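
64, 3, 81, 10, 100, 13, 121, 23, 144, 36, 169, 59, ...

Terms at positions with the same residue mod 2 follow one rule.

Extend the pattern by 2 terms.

196, 95

Taking every 2nd term gives 2 separate tracks.
Stream A = 64, 81, 100, 121, 144, 169: perfect squares starting at 8².
Stream B = 3, 10, 13, 23, 36, 59: a Fibonacci-like recurrence a_n = a_{n-1} + a_{n-2}.
Position 13 falls in stream A as its term 7, giving 196.
Position 14 → stream B, term 7 = 95.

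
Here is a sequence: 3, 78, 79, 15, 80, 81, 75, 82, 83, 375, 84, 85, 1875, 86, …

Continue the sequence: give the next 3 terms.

87, 9375, 88

Positions follow the repeating pattern ABB; grouping by letter gives 2 tracks.
Track A: 3, 15, 75, 375, 1875 — geometric with ratio 5.
Track B: 78, 79, 80, 81, 82, 83, 84, 85, 86 — arithmetic with common difference +1.
The 15th slot belongs to track B; its 10th term is 87.
The 16th slot belongs to track A; its 6th term is 9375.
Term 17 comes from track B (its 11th entry): 88.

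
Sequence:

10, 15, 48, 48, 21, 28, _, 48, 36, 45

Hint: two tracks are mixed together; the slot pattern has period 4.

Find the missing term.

The slot pattern repeats as AABB (period 4), so there are 2 interleaved tracks.
Track A is 10, 15, 21, 28, 36, 45, which is the triangular numbers T_4, T_5, ….
Track B is 48, 48, ?, 48, which is the constant sequence 48.
The gap is track B's term 3; the rule gives 48.

48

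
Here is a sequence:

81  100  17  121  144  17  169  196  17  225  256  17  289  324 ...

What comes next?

17

Reading positions in blocks of 3 reveals the pattern AAB — 2 tracks woven together.
Stream A = 81, 100, 121, 144, 169, 196, 225, 256, 289, 324: the squares 9², 10², 11², ….
Stream B = 17, 17, 17, 17: the constant sequence 17.
Position 15 → stream B, term 5 = 17.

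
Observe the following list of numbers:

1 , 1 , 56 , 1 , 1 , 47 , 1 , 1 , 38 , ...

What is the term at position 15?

20

Positions follow the repeating pattern AAB; grouping by letter gives 2 tracks.
Subsequence A: 1, 1, 1, 1, 1, 1 (constant 1).
Subsequence B: 56, 47, 38 (arithmetic, step −9).
The 15th slot belongs to subsequence B; its 5th term is 20.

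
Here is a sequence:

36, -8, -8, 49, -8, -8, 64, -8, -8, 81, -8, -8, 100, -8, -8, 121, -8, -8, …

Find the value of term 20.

-8

Positions follow the repeating pattern ABB; grouping by letter gives 2 tracks.
Track A: 36, 49, 64, 81, 100, 121 — the squares 6², 7², 8², ….
Track B: -8, -8, -8, -8, -8, -8, -8, -8, -8, -8, -8, -8 — always -8.
The 20th slot belongs to track B; its 13th term is -8.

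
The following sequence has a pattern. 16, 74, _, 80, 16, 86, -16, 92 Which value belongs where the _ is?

-16

Positions 1, 3, 5, … form one subsequence and positions 2, 4, 6, … form another.
Stream A = 16, ?, 16, -16: alternating ±16.
Stream B = 74, 80, 86, 92: adding 6 each time.
The gap is stream A's term 2; the rule gives -16.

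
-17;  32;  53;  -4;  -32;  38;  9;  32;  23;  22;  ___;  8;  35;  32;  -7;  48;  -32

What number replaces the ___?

-32

Split by position mod 3 into 3 tracks.
Subsequence A is -17, -4, 9, 22, 35, 48, which is linear: a_n = -30 + 13·n.
Subsequence B is 32, -32, 32, ?, 32, -32, which is oscillating between 32 and -32.
Subsequence C is 53, 38, 23, 8, -7, which is linear: a_n = 68 − 15·n.
The gap is subsequence B's term 4; the rule gives -32.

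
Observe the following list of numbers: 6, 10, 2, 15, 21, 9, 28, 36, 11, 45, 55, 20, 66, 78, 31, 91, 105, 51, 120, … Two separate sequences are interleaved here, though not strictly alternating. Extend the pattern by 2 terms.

136, 82

The slot pattern repeats as AAB (period 3), so there are 2 interleaved tracks.
Track A: 6, 10, 15, 21, 28, 36, 45, 55, 66, 78, 91, 105, 120 (the triangular numbers T_3, T_4, …).
Track B: 2, 9, 11, 20, 31, 51 (each term equals the sum of the previous two).
Position 20 falls in track A as its term 14, giving 136.
Term 21 comes from track B (its 7th entry): 82.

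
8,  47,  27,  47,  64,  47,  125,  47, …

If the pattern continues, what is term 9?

216

The terms cycle through 2 interleaved subsequences.
Stream A = 8, 27, 64, 125: consecutive cubes n³ from n = 2.
Stream B = 47, 47, 47, 47: always 47.
Term 9 comes from stream A (its 5th entry): 216.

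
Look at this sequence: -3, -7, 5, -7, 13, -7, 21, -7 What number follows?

Taking every 2nd term gives 2 separate tracks.
Track A = -3, 5, 13, 21: adding 8 each time.
Track B = -7, -7, -7, -7: the constant sequence -7.
The 9th slot belongs to track A; its 5th term is 29.

29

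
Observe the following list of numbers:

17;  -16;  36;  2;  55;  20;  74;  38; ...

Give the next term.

93

Split by position mod 2 into 2 tracks.
Subsequence A is 17, 36, 55, 74, which is arithmetic, step +19.
Subsequence B is -16, 2, 20, 38, which is arithmetic with common difference +18.
Position 9 → subsequence A, term 5 = 93.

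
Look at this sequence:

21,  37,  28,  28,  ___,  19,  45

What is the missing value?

Odd-indexed and even-indexed terms follow separate rules.
Track A: 21, 28, ?, 45 (the triangular numbers T_6, T_7, …).
Track B: 37, 28, 19 (linear: a_n = 46 − 9·n).
Track A's pattern makes the blank 36.

36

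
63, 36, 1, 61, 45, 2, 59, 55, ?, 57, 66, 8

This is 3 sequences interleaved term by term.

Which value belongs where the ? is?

4

Split by position mod 3 into 3 tracks.
Track A is 63, 61, 59, 57, which is arithmetic with common difference −2.
Track B is 36, 45, 55, 66, which is triangular numbers n(n+1)/2 for n = 8, 9, ….
Track C is 1, 2, ?, 8, which is successive powers of 2.
The gap is track C's term 3; the rule gives 4.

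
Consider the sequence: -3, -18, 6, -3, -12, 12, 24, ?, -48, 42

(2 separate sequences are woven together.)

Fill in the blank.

Taking every 2nd term gives 2 separate tracks.
Track A: -3, 6, -12, 24, -48. Multiplying by -2 each time.
Track B: -18, -3, 12, ?, 42. Arithmetic, step +15.
The gap is track B's term 4; the rule gives 27.

27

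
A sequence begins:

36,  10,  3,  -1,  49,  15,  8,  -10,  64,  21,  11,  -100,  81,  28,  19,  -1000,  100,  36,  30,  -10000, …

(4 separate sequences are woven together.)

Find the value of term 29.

Split by position mod 4 into 4 tracks.
Stream A = 36, 49, 64, 81, 100: consecutive squares n² from n = 6.
Stream B = 10, 15, 21, 28, 36: the triangular numbers T_4, T_5, ….
Stream C = 3, 8, 11, 19, 30: each term equals the sum of the previous two.
Stream D = -1, -10, -100, -1000, -10000: a geometric progression (common ratio 10).
Position 29 falls in stream A as its term 8, giving 169.

169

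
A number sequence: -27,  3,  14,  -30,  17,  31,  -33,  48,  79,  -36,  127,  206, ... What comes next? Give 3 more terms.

-39, 333, 539

Positions follow the repeating pattern ABB; grouping by letter gives 2 tracks.
Stream A = -27, -30, -33, -36: arithmetic with common difference −3.
Stream B = 3, 14, 17, 31, 48, 79, 127, 206: Fibonacci-style (each term is the sum of the two before it).
The 13th slot belongs to stream A; its 5th term is -39.
Position 14 falls in stream B as its term 9, giving 333.
The 15th slot belongs to stream B; its 10th term is 539.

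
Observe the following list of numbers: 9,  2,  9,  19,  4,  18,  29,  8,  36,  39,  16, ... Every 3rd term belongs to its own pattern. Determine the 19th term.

69

Split by position mod 3: positions 1, 4, 7, … form one track, and each other residue class forms its own.
Track A: 9, 19, 29, 39 (arithmetic with common difference +10).
Track B: 2, 4, 8, 16 (successive powers of 2).
Track C: 9, 18, 36 (geometric, ×2 each step).
Position 19 falls in track A as its term 7, giving 69.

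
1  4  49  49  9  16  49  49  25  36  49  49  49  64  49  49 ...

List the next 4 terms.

81, 100, 49, 49

Positions follow the repeating pattern AABB; grouping by letter gives 2 tracks.
Track A: 1, 4, 9, 16, 25, 36, 49, 64. The squares 1², 2², 3², ….
Track B: 49, 49, 49, 49, 49, 49, 49, 49. Constant 49.
Term 17 comes from track A (its 9th entry): 81.
Position 18 falls in track A as its term 10, giving 100.
Term 19 comes from track B (its 9th entry): 49.
Position 20 falls in track B as its term 10, giving 49.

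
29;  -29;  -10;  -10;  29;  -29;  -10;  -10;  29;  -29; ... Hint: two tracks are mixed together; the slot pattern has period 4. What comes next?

-10

Reading positions in blocks of 4 reveals the pattern AABB — 2 tracks woven together.
Stream A = 29, -29, 29, -29, 29, -29: oscillating between 29 and -29.
Stream B = -10, -10, -10, -10: the constant sequence -10.
Position 11 falls in stream B as its term 5, giving -10.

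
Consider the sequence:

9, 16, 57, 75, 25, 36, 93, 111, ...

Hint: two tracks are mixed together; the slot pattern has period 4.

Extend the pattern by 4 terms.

Positions follow the repeating pattern AABB; grouping by letter gives 2 tracks.
Track A: 9, 16, 25, 36. Consecutive squares n² from n = 3.
Track B: 57, 75, 93, 111. Arithmetic with common difference +18.
Position 9 → track A, term 5 = 49.
Position 10 → track A, term 6 = 64.
Term 11 comes from track B (its 5th entry): 129.
Position 12 falls in track B as its term 6, giving 147.

49, 64, 129, 147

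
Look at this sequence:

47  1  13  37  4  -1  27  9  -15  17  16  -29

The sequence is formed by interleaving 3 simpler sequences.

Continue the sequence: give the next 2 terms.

The terms cycle through 3 interleaved subsequences.
Track A: 47, 37, 27, 17 — subtracting 10 each time.
Track B: 1, 4, 9, 16 — consecutive squares n² from n = 1.
Track C: 13, -1, -15, -29 — linear: a_n = 27 − 14·n.
Term 13 comes from track A (its 5th entry): 7.
Position 14 falls in track B as its term 5, giving 25.

7, 25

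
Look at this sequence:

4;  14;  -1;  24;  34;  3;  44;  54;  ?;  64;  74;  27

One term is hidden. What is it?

-9

Positions follow the repeating pattern AAB; grouping by letter gives 2 tracks.
Track A: 4, 14, 24, 34, 44, 54, 64, 74. Arithmetic, step +10.
Track B: -1, 3, ?, 27. A geometric progression (common ratio -3).
Filling track B at index 3 by its rule yields -9.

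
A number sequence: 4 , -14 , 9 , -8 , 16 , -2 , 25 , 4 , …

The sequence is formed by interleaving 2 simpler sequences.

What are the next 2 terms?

The terms cycle through 2 interleaved subsequences.
Subsequence A: 4, 9, 16, 25 (the squares 2², 3², 4², …).
Subsequence B: -14, -8, -2, 4 (arithmetic, step +6).
Position 9 → subsequence A, term 5 = 36.
Position 10 falls in subsequence B as its term 5, giving 10.

36, 10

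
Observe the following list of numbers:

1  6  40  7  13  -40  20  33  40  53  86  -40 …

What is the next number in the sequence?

Positions follow the repeating pattern AAB; grouping by letter gives 2 tracks.
Subsequence A = 1, 6, 7, 13, 20, 33, 53, 86: a Fibonacci-like recurrence a_n = a_{n-1} + a_{n-2}.
Subsequence B = 40, -40, 40, -40: alternating ±40.
Position 13 falls in subsequence A as its term 9, giving 139.

139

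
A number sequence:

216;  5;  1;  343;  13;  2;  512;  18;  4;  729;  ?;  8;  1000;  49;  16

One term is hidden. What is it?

31

Split by position mod 3: positions 1, 4, 7, … form one track, and each other residue class forms its own.
Subsequence A: 216, 343, 512, 729, 1000 (perfect cubes starting at 6³).
Subsequence B: 5, 13, 18, ?, 49 (Fibonacci-style (each term is the sum of the two before it)).
Subsequence C: 1, 2, 4, 8, 16 (successive powers of 2).
Filling subsequence B at index 4 by its rule yields 31.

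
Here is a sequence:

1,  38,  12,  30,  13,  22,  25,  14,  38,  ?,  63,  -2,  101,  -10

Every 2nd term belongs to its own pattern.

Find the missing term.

Positions 1, 3, 5, … form one subsequence and positions 2, 4, 6, … form another.
Stream A: 1, 12, 13, 25, 38, 63, 101 — each term equals the sum of the previous two.
Stream B: 38, 30, 22, 14, ?, -2, -10 — subtracting 8 each time.
Stream B's pattern makes the blank 6.

6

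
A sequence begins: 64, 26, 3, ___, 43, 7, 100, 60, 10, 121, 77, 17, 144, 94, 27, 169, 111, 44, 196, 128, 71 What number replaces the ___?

81

The terms cycle through 3 interleaved subsequences.
Stream A = 64, ?, 100, 121, 144, 169, 196: the squares 8², 9², 10², ….
Stream B = 26, 43, 60, 77, 94, 111, 128: linear: a_n = 9 + 17·n.
Stream C = 3, 7, 10, 17, 27, 44, 71: a Fibonacci-like recurrence a_n = a_{n-1} + a_{n-2}.
Filling stream A at index 2 by its rule yields 81.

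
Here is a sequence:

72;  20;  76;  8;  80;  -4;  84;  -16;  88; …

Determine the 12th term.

Taking every 2nd term gives 2 separate tracks.
Subsequence A: 72, 76, 80, 84, 88 — linear: a_n = 68 + 4·n.
Subsequence B: 20, 8, -4, -16 — arithmetic with common difference −12.
Position 12 falls in subsequence B as its term 6, giving -40.

-40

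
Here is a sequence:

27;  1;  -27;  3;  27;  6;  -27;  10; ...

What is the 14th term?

Odd-indexed and even-indexed terms follow separate rules.
Track A: 27, -27, 27, -27 (oscillating between 27 and -27).
Track B: 1, 3, 6, 10 (the triangular numbers T_1, T_2, …).
Term 14 comes from track B (its 7th entry): 28.

28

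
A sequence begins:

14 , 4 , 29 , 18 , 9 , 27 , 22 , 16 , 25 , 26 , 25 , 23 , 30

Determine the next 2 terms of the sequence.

The terms cycle through 3 interleaved subsequences.
Track A = 14, 18, 22, 26, 30: arithmetic, step +4.
Track B = 4, 9, 16, 25: consecutive squares n² from n = 2.
Track C = 29, 27, 25, 23: arithmetic, step −2.
Term 14 comes from track B (its 5th entry): 36.
The 15th slot belongs to track C; its 5th term is 21.

36, 21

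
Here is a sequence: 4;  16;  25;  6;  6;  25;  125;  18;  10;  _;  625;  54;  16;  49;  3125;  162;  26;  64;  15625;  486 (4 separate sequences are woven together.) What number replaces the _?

36

The terms cycle through 4 interleaved subsequences.
Stream A = 4, 6, 10, 16, 26: a Fibonacci-like recurrence a_n = a_{n-1} + a_{n-2}.
Stream B = 16, 25, ?, 49, 64: the squares 4², 5², 6², ….
Stream C = 25, 125, 625, 3125, 15625: successive powers of 5.
Stream D = 6, 18, 54, 162, 486: geometric with ratio 3.
Stream B's pattern makes the blank 36.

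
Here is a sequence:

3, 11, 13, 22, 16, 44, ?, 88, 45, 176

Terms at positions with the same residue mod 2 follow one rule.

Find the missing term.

29

Split by position mod 2 into 2 tracks.
Stream A: 3, 13, 16, ?, 45 — Fibonacci-style (each term is the sum of the two before it).
Stream B: 11, 22, 44, 88, 176 — geometric, ×2 each step.
The gap is stream A's term 4; the rule gives 29.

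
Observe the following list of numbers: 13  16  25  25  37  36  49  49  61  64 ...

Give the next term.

Positions 1, 3, 5, … form one subsequence and positions 2, 4, 6, … form another.
Stream A is 13, 25, 37, 49, 61, which is linear: a_n = 1 + 12·n.
Stream B is 16, 25, 36, 49, 64, which is perfect squares starting at 4².
Position 11 falls in stream A as its term 6, giving 73.

73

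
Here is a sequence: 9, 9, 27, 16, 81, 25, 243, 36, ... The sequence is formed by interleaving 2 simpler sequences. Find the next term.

Split by position mod 2 into 2 tracks.
Subsequence A: 9, 27, 81, 243 (powers 3^2, 3^3, 3^4, …).
Subsequence B: 9, 16, 25, 36 (consecutive squares n² from n = 3).
Position 9 → subsequence A, term 5 = 729.

729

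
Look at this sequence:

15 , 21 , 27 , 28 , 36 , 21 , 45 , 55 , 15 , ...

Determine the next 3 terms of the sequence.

Reading positions in blocks of 3 reveals the pattern AAB — 2 tracks woven together.
Track A is 15, 21, 28, 36, 45, 55, which is triangular numbers n(n+1)/2 for n = 5, 6, ….
Track B is 27, 21, 15, which is arithmetic with common difference −6.
Position 10 → track A, term 7 = 66.
Position 11 → track A, term 8 = 78.
The 12th slot belongs to track B; its 4th term is 9.

66, 78, 9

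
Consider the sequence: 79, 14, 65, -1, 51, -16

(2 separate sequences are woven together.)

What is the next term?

Taking every 2nd term gives 2 separate tracks.
Subsequence A is 79, 65, 51, which is linear: a_n = 93 − 14·n.
Subsequence B is 14, -1, -16, which is subtracting 15 each time.
The 7th slot belongs to subsequence A; its 4th term is 37.

37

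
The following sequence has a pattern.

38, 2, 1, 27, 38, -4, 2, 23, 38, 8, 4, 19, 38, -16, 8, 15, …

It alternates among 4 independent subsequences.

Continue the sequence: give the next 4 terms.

38, 32, 16, 11

Read the sequence 4 terms at a time; column i is its own pattern.
Stream A = 38, 38, 38, 38: the constant sequence 38.
Stream B = 2, -4, 8, -16: a geometric progression (common ratio -2).
Stream C = 1, 2, 4, 8: powers of 2.
Stream D = 27, 23, 19, 15: arithmetic, step −4.
Position 17 falls in stream A as its term 5, giving 38.
Term 18 comes from stream B (its 5th entry): 32.
Position 19 → stream C, term 5 = 16.
Position 20 falls in stream D as its term 5, giving 11.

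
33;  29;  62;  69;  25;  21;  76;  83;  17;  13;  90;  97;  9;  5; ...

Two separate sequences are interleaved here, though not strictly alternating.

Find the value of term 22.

-11

Reading positions in blocks of 4 reveals the pattern AABB — 2 tracks woven together.
Track A: 33, 29, 25, 21, 17, 13, 9, 5 — arithmetic with common difference −4.
Track B: 62, 69, 76, 83, 90, 97 — arithmetic, step +7.
The 22nd slot belongs to track A; its 12th term is -11.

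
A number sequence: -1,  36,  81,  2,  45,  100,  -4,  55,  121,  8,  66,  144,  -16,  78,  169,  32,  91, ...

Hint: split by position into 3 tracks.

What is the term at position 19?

-64

Split by position mod 3: positions 1, 4, 7, … form one track, and each other residue class forms its own.
Subsequence A is -1, 2, -4, 8, -16, 32, which is geometric with ratio -2.
Subsequence B is 36, 45, 55, 66, 78, 91, which is triangular numbers starting at T_8.
Subsequence C is 81, 100, 121, 144, 169, which is perfect squares starting at 9².
Position 19 → subsequence A, term 7 = -64.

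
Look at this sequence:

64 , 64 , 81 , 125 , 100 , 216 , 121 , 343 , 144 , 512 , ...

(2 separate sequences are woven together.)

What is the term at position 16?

Odd-indexed and even-indexed terms follow separate rules.
Track A = 64, 81, 100, 121, 144: perfect squares starting at 8².
Track B = 64, 125, 216, 343, 512: the cubes 4³, 5³, 6³, ….
Term 16 comes from track B (its 8th entry): 1331.

1331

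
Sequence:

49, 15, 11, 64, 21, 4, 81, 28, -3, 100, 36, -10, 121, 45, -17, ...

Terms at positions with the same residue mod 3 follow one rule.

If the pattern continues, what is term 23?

Split by position mod 3 into 3 tracks.
Track A is 49, 64, 81, 100, 121, which is consecutive squares n² from n = 7.
Track B is 15, 21, 28, 36, 45, which is triangular numbers n(n+1)/2 for n = 5, 6, ….
Track C is 11, 4, -3, -10, -17, which is linear: a_n = 18 − 7·n.
Term 23 comes from track B (its 8th entry): 78.

78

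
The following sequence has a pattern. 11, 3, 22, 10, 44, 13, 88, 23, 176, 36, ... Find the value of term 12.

The terms cycle through 2 interleaved subsequences.
Stream A: 11, 22, 44, 88, 176. Geometric with ratio 2.
Stream B: 3, 10, 13, 23, 36. A Fibonacci-like recurrence a_n = a_{n-1} + a_{n-2}.
The 12th slot belongs to stream B; its 6th term is 59.

59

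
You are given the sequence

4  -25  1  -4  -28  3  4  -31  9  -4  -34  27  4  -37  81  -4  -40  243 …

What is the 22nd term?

-4

Read the sequence 3 terms at a time; column i is its own pattern.
Track A = 4, -4, 4, -4, 4, -4: the oscillation 4·(−1)^(n+1).
Track B = -25, -28, -31, -34, -37, -40: linear: a_n = -22 − 3·n.
Track C = 1, 3, 9, 27, 81, 243: successive powers of 3.
The 22nd slot belongs to track A; its 8th term is -4.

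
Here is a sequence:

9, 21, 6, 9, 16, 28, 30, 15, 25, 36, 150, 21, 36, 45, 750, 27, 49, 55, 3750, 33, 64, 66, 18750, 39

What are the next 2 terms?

81, 78

Taking every 4th term gives 4 separate tracks.
Stream A = 9, 16, 25, 36, 49, 64: consecutive squares n² from n = 3.
Stream B = 21, 28, 36, 45, 55, 66: triangular numbers n(n+1)/2 for n = 6, 7, ….
Stream C = 6, 30, 150, 750, 3750, 18750: geometric with ratio 5.
Stream D = 9, 15, 21, 27, 33, 39: linear: a_n = 3 + 6·n.
Position 25 → stream A, term 7 = 81.
The 26th slot belongs to stream B; its 7th term is 78.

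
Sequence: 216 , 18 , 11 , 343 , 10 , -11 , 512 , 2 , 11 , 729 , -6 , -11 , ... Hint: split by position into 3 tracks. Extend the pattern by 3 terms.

1000, -14, 11

Split by position mod 3 into 3 tracks.
Track A: 216, 343, 512, 729. The cubes 6³, 7³, 8³, ….
Track B: 18, 10, 2, -6. Arithmetic, step −8.
Track C: 11, -11, 11, -11. The oscillation 11·(−1)^(n+1).
Position 13 falls in track A as its term 5, giving 1000.
Position 14 → track B, term 5 = -14.
The 15th slot belongs to track C; its 5th term is 11.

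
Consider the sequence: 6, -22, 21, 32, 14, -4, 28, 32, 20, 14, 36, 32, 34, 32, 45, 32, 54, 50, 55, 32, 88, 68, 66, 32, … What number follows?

Taking every 4th term gives 4 separate tracks.
Subsequence A: 6, 14, 20, 34, 54, 88. Fibonacci-style (each term is the sum of the two before it).
Subsequence B: -22, -4, 14, 32, 50, 68. Linear: a_n = -40 + 18·n.
Subsequence C: 21, 28, 36, 45, 55, 66. Triangular numbers starting at T_6.
Subsequence D: 32, 32, 32, 32, 32, 32. Always 32.
Position 25 → subsequence A, term 7 = 142.

142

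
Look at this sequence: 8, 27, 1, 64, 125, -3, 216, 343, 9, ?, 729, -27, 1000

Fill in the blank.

The slot pattern repeats as AAB (period 3), so there are 2 interleaved tracks.
Subsequence A: 8, 27, 64, 125, 216, 343, ?, 729, 1000. The cubes 2³, 3³, 4³, ….
Subsequence B: 1, -3, 9, -27. Multiplying by -3 each time.
So the missing entry in subsequence A is 512.

512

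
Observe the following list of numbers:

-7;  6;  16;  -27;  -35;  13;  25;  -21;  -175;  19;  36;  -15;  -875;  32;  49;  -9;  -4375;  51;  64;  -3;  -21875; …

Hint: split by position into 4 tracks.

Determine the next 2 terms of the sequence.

83, 81

Taking every 4th term gives 4 separate tracks.
Stream A: -7, -35, -175, -875, -4375, -21875 (multiplying by 5 each time).
Stream B: 6, 13, 19, 32, 51 (Fibonacci-style (each term is the sum of the two before it)).
Stream C: 16, 25, 36, 49, 64 (consecutive squares n² from n = 4).
Stream D: -27, -21, -15, -9, -3 (arithmetic with common difference +6).
Term 22 comes from stream B (its 6th entry): 83.
The 23rd slot belongs to stream C; its 6th term is 81.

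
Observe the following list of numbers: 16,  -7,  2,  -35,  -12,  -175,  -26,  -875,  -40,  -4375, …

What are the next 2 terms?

Odd-indexed and even-indexed terms follow separate rules.
Track A: 16, 2, -12, -26, -40 — subtracting 14 each time.
Track B: -7, -35, -175, -875, -4375 — multiplying by 5 each time.
Position 11 → track A, term 6 = -54.
Position 12 → track B, term 6 = -21875.

-54, -21875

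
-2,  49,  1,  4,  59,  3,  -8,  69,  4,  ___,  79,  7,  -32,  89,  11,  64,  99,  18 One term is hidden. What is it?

16

Split by position mod 3 into 3 tracks.
Subsequence A: -2, 4, -8, ?, -32, 64 (geometric, ×-2 each step).
Subsequence B: 49, 59, 69, 79, 89, 99 (linear: a_n = 39 + 10·n).
Subsequence C: 1, 3, 4, 7, 11, 18 (Fibonacci-style (each term is the sum of the two before it)).
The gap is subsequence A's term 4; the rule gives 16.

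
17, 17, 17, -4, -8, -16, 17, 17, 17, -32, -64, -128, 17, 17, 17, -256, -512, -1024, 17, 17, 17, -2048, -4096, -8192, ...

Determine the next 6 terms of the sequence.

Reading positions in blocks of 6 reveals the pattern AAABBB — 2 tracks woven together.
Track A: 17, 17, 17, 17, 17, 17, 17, 17, 17, 17, 17, 17. The constant sequence 17.
Track B: -4, -8, -16, -32, -64, -128, -256, -512, -1024, -2048, -4096, -8192. Multiplying by 2 each time.
Position 25 falls in track A as its term 13, giving 17.
The 26th slot belongs to track A; its 14th term is 17.
Term 27 comes from track A (its 15th entry): 17.
Term 28 comes from track B (its 13th entry): -16384.
Position 29 → track B, term 14 = -32768.
Position 30 → track B, term 15 = -65536.

17, 17, 17, -16384, -32768, -65536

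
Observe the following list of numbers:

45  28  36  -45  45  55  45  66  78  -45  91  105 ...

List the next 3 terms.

45, 120, 136

Reading positions in blocks of 3 reveals the pattern ABB — 2 tracks woven together.
Stream A: 45, -45, 45, -45 — oscillating between 45 and -45.
Stream B: 28, 36, 45, 55, 66, 78, 91, 105 — triangular numbers n(n+1)/2 for n = 7, 8, ….
Position 13 falls in stream A as its term 5, giving 45.
Position 14 → stream B, term 9 = 120.
The 15th slot belongs to stream B; its 10th term is 136.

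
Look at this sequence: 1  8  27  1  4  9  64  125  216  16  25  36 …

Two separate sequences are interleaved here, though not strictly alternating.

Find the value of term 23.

The slot pattern repeats as AAABBB (period 6), so there are 2 interleaved tracks.
Track A: 1, 8, 27, 64, 125, 216 (consecutive cubes n³ from n = 1).
Track B: 1, 4, 9, 16, 25, 36 (the squares 1², 2², 3², …).
Position 23 falls in track B as its term 11, giving 121.

121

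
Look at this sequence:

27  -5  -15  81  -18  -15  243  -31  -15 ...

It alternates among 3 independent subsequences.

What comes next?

729

Split by position mod 3 into 3 tracks.
Stream A is 27, 81, 243, which is powers 3^3, 3^4, 3^5, ….
Stream B is -5, -18, -31, which is arithmetic, step −13.
Stream C is -15, -15, -15, which is the constant sequence -15.
The 10th slot belongs to stream A; its 4th term is 729.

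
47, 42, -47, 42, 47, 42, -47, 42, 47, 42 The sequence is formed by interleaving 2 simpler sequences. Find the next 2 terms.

Taking every 2nd term gives 2 separate tracks.
Track A: 47, -47, 47, -47, 47 (oscillating between 47 and -47).
Track B: 42, 42, 42, 42, 42 (always 42).
Position 11 falls in track A as its term 6, giving -47.
Position 12 falls in track B as its term 6, giving 42.

-47, 42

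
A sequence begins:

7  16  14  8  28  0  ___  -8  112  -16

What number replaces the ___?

56

The terms cycle through 2 interleaved subsequences.
Track A = 7, 14, 28, ?, 112: a geometric progression (common ratio 2).
Track B = 16, 8, 0, -8, -16: arithmetic, step −8.
Track A's pattern makes the blank 56.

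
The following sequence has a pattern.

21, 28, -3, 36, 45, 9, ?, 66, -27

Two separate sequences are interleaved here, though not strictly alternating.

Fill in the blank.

55

The slot pattern repeats as AAB (period 3), so there are 2 interleaved tracks.
Track A = 21, 28, 36, 45, ?, 66: triangular numbers starting at T_6.
Track B = -3, 9, -27: multiplying by -3 each time.
Filling track A at index 5 by its rule yields 55.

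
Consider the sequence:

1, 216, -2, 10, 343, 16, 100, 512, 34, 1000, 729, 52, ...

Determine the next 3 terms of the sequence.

Split by position mod 3 into 3 tracks.
Track A: 1, 10, 100, 1000 (geometric, ×10 each step).
Track B: 216, 343, 512, 729 (the cubes 6³, 7³, 8³, …).
Track C: -2, 16, 34, 52 (arithmetic, step +18).
Position 13 falls in track A as its term 5, giving 10000.
Position 14 falls in track B as its term 5, giving 1000.
Position 15 falls in track C as its term 5, giving 70.

10000, 1000, 70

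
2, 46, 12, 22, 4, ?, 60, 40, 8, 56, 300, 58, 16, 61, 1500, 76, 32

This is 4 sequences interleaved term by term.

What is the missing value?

51

The terms cycle through 4 interleaved subsequences.
Track A = 2, 4, 8, 16, 32: successive powers of 2.
Track B = 46, ?, 56, 61: adding 5 each time.
Track C = 12, 60, 300, 1500: geometric, ×5 each step.
Track D = 22, 40, 58, 76: linear: a_n = 4 + 18·n.
So the missing entry in track B is 51.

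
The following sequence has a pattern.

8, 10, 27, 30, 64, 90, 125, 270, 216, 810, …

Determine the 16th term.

Odd-indexed and even-indexed terms follow separate rules.
Track A is 8, 27, 64, 125, 216, which is consecutive cubes n³ from n = 2.
Track B is 10, 30, 90, 270, 810, which is multiplying by 3 each time.
Position 16 → track B, term 8 = 21870.

21870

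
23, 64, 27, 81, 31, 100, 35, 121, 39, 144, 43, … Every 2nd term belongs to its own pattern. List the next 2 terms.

Odd-indexed and even-indexed terms follow separate rules.
Track A is 23, 27, 31, 35, 39, 43, which is arithmetic, step +4.
Track B is 64, 81, 100, 121, 144, which is the squares 8², 9², 10², ….
The 12th slot belongs to track B; its 6th term is 169.
Position 13 falls in track A as its term 7, giving 47.

169, 47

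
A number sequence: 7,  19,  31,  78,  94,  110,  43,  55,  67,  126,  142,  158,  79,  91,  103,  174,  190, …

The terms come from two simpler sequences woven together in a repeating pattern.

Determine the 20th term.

Positions follow the repeating pattern AAABBB; grouping by letter gives 2 tracks.
Track A: 7, 19, 31, 43, 55, 67, 79, 91, 103 (arithmetic with common difference +12).
Track B: 78, 94, 110, 126, 142, 158, 174, 190 (linear: a_n = 62 + 16·n).
The 20th slot belongs to track A; its 11th term is 127.

127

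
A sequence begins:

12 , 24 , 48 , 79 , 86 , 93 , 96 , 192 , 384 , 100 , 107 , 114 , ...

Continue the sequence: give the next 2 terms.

Positions follow the repeating pattern AAABBB; grouping by letter gives 2 tracks.
Track A: 12, 24, 48, 96, 192, 384 — geometric, ×2 each step.
Track B: 79, 86, 93, 100, 107, 114 — linear: a_n = 72 + 7·n.
The 13th slot belongs to track A; its 7th term is 768.
The 14th slot belongs to track A; its 8th term is 1536.

768, 1536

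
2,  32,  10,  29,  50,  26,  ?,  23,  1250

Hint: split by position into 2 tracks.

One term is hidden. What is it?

250

Split by position mod 2 into 2 tracks.
Subsequence A is 2, 10, 50, ?, 1250, which is geometric, ×5 each step.
Subsequence B is 32, 29, 26, 23, which is arithmetic with common difference −3.
Filling subsequence A at index 4 by its rule yields 250.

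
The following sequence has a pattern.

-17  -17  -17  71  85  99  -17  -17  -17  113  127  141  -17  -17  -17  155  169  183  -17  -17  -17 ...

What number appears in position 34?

Reading positions in blocks of 6 reveals the pattern AAABBB — 2 tracks woven together.
Track A: -17, -17, -17, -17, -17, -17, -17, -17, -17, -17, -17, -17 — the constant sequence -17.
Track B: 71, 85, 99, 113, 127, 141, 155, 169, 183 — arithmetic with common difference +14.
Term 34 comes from track B (its 16th entry): 281.

281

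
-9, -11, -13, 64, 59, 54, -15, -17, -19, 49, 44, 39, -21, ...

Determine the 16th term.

34

Reading positions in blocks of 6 reveals the pattern AAABBB — 2 tracks woven together.
Stream A: -9, -11, -13, -15, -17, -19, -21. Linear: a_n = -7 − 2·n.
Stream B: 64, 59, 54, 49, 44, 39. Arithmetic with common difference −5.
Position 16 → stream B, term 7 = 34.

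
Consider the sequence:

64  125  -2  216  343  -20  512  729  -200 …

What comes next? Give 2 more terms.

The slot pattern repeats as AAB (period 3), so there are 2 interleaved tracks.
Subsequence A is 64, 125, 216, 343, 512, 729, which is perfect cubes starting at 4³.
Subsequence B is -2, -20, -200, which is geometric, ×10 each step.
Position 10 falls in subsequence A as its term 7, giving 1000.
Term 11 comes from subsequence A (its 8th entry): 1331.

1000, 1331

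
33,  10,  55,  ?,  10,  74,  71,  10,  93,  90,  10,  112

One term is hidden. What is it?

Split by position mod 3: positions 1, 4, 7, … form one track, and each other residue class forms its own.
Subsequence A = 33, ?, 71, 90: arithmetic with common difference +19.
Subsequence B = 10, 10, 10, 10: constant 10.
Subsequence C = 55, 74, 93, 112: arithmetic with common difference +19.
Subsequence A's pattern makes the blank 52.

52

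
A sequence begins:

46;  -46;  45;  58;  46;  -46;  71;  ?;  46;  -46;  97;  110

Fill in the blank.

Positions follow the repeating pattern AABB; grouping by letter gives 2 tracks.
Stream A is 46, -46, 46, -46, 46, -46, which is oscillating between 46 and -46.
Stream B is 45, 58, 71, ?, 97, 110, which is arithmetic with common difference +13.
So the missing entry in stream B is 84.

84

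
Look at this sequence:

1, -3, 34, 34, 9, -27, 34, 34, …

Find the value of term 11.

34

Reading positions in blocks of 4 reveals the pattern AABB — 2 tracks woven together.
Track A is 1, -3, 9, -27, which is geometric with ratio -3.
Track B is 34, 34, 34, 34, which is constant 34.
Position 11 → track B, term 5 = 34.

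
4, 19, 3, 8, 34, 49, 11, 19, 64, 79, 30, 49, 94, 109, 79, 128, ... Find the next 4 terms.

124, 139, 207, 335

Positions follow the repeating pattern AABB; grouping by letter gives 2 tracks.
Subsequence A: 4, 19, 34, 49, 64, 79, 94, 109. Adding 15 each time.
Subsequence B: 3, 8, 11, 19, 30, 49, 79, 128. Fibonacci-style (each term is the sum of the two before it).
Term 17 comes from subsequence A (its 9th entry): 124.
The 18th slot belongs to subsequence A; its 10th term is 139.
The 19th slot belongs to subsequence B; its 9th term is 207.
The 20th slot belongs to subsequence B; its 10th term is 335.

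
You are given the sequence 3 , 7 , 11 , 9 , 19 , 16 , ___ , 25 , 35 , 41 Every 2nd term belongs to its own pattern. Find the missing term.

27

Positions 1, 3, 5, … form one subsequence and positions 2, 4, 6, … form another.
Stream A is 3, 11, 19, ?, 35, which is arithmetic, step +8.
Stream B is 7, 9, 16, 25, 41, which is Fibonacci-style (each term is the sum of the two before it).
The gap is stream A's term 4; the rule gives 27.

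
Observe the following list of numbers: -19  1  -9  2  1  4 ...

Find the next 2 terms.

11, 8

Positions 1, 3, 5, … form one subsequence and positions 2, 4, 6, … form another.
Track A = -19, -9, 1: adding 10 each time.
Track B = 1, 2, 4: successive powers of 2.
Position 7 → track A, term 4 = 11.
Term 8 comes from track B (its 4th entry): 8.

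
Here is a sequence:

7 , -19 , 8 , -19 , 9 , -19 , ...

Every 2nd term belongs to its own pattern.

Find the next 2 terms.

Odd-indexed and even-indexed terms follow separate rules.
Track A = 7, 8, 9: linear: a_n = 6 + n.
Track B = -19, -19, -19: constant -19.
Position 7 → track A, term 4 = 10.
Position 8 → track B, term 4 = -19.

10, -19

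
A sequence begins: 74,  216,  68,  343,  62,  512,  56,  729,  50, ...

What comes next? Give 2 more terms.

Split by position mod 2 into 2 tracks.
Stream A: 74, 68, 62, 56, 50 — arithmetic with common difference −6.
Stream B: 216, 343, 512, 729 — consecutive cubes n³ from n = 6.
The 10th slot belongs to stream B; its 5th term is 1000.
Position 11 falls in stream A as its term 6, giving 44.

1000, 44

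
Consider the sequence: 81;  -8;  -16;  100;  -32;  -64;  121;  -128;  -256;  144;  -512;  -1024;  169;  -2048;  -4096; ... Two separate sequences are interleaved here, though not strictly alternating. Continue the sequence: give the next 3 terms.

196, -8192, -16384

Reading positions in blocks of 3 reveals the pattern ABB — 2 tracks woven together.
Stream A = 81, 100, 121, 144, 169: consecutive squares n² from n = 9.
Stream B = -8, -16, -32, -64, -128, -256, -512, -1024, -2048, -4096: a geometric progression (common ratio 2).
Term 16 comes from stream A (its 6th entry): 196.
Position 17 falls in stream B as its term 11, giving -8192.
Term 18 comes from stream B (its 12th entry): -16384.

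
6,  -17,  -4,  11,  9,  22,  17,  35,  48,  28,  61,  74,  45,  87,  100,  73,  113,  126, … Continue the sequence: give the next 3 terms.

118, 139, 152

The slot pattern repeats as ABB (period 3), so there are 2 interleaved tracks.
Track A is 6, 11, 17, 28, 45, 73, which is a Fibonacci-like recurrence a_n = a_{n-1} + a_{n-2}.
Track B is -17, -4, 9, 22, 35, 48, 61, 74, 87, 100, 113, 126, which is arithmetic, step +13.
Position 19 → track A, term 7 = 118.
Position 20 falls in track B as its term 13, giving 139.
The 21st slot belongs to track B; its 14th term is 152.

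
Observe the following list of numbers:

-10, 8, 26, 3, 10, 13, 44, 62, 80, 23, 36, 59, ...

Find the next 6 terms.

The slot pattern repeats as AAABBB (period 6), so there are 2 interleaved tracks.
Stream A: -10, 8, 26, 44, 62, 80 — arithmetic with common difference +18.
Stream B: 3, 10, 13, 23, 36, 59 — a Fibonacci-like recurrence a_n = a_{n-1} + a_{n-2}.
The 13th slot belongs to stream A; its 7th term is 98.
Position 14 falls in stream A as its term 8, giving 116.
Position 15 falls in stream A as its term 9, giving 134.
The 16th slot belongs to stream B; its 7th term is 95.
The 17th slot belongs to stream B; its 8th term is 154.
Position 18 → stream B, term 9 = 249.

98, 116, 134, 95, 154, 249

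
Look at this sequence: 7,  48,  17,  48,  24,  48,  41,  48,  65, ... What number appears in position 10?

48

Taking every 2nd term gives 2 separate tracks.
Stream A: 7, 17, 24, 41, 65. A Fibonacci-like recurrence a_n = a_{n-1} + a_{n-2}.
Stream B: 48, 48, 48, 48. The constant sequence 48.
Position 10 falls in stream B as its term 5, giving 48.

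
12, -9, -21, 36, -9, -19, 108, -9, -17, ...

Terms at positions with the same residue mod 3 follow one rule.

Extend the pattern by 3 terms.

The terms cycle through 3 interleaved subsequences.
Track A: 12, 36, 108 (multiplying by 3 each time).
Track B: -9, -9, -9 (the constant sequence -9).
Track C: -21, -19, -17 (arithmetic, step +2).
Position 10 → track A, term 4 = 324.
The 11th slot belongs to track B; its 4th term is -9.
The 12th slot belongs to track C; its 4th term is -15.

324, -9, -15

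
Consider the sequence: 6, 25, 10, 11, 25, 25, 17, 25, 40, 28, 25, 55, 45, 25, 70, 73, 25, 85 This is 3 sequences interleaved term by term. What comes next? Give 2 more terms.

118, 25

Read the sequence 3 terms at a time; column i is its own pattern.
Track A: 6, 11, 17, 28, 45, 73. A Fibonacci-like recurrence a_n = a_{n-1} + a_{n-2}.
Track B: 25, 25, 25, 25, 25, 25. Always 25.
Track C: 10, 25, 40, 55, 70, 85. Adding 15 each time.
Position 19 falls in track A as its term 7, giving 118.
Position 20 → track B, term 7 = 25.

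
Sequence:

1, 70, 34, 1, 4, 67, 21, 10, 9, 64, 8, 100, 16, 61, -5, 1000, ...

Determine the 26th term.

Split by position mod 4: positions 1, 5, 9, … form one track, and each other residue class forms its own.
Stream A = 1, 4, 9, 16: the squares 1², 2², 3², ….
Stream B = 70, 67, 64, 61: arithmetic, step −3.
Stream C = 34, 21, 8, -5: arithmetic with common difference −13.
Stream D = 1, 10, 100, 1000: successive powers of 10.
The 26th slot belongs to stream B; its 7th term is 52.

52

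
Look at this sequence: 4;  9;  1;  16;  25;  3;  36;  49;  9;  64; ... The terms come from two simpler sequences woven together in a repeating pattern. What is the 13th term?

Positions follow the repeating pattern AAB; grouping by letter gives 2 tracks.
Track A: 4, 9, 16, 25, 36, 49, 64 (the squares 2², 3², 4², …).
Track B: 1, 3, 9 (powers 3^0, 3^1, 3^2, …).
Position 13 falls in track A as its term 9, giving 100.

100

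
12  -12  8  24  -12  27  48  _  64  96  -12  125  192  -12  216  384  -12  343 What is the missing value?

-12

Taking every 3rd term gives 3 separate tracks.
Subsequence A: 12, 24, 48, 96, 192, 384. Multiplying by 2 each time.
Subsequence B: -12, -12, ?, -12, -12, -12. Always -12.
Subsequence C: 8, 27, 64, 125, 216, 343. The cubes 2³, 3³, 4³, ….
The gap is subsequence B's term 3; the rule gives -12.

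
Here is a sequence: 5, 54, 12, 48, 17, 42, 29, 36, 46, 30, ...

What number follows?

Split by position mod 2 into 2 tracks.
Track A: 5, 12, 17, 29, 46. Each term equals the sum of the previous two.
Track B: 54, 48, 42, 36, 30. Arithmetic with common difference −6.
Term 11 comes from track A (its 6th entry): 75.

75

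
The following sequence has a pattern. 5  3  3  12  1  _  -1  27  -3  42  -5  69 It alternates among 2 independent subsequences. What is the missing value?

The terms cycle through 2 interleaved subsequences.
Track A is 5, 3, 1, -1, -3, -5, which is linear: a_n = 7 − 2·n.
Track B is 3, 12, ?, 27, 42, 69, which is Fibonacci-style (each term is the sum of the two before it).
Filling track B at index 3 by its rule yields 15.

15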